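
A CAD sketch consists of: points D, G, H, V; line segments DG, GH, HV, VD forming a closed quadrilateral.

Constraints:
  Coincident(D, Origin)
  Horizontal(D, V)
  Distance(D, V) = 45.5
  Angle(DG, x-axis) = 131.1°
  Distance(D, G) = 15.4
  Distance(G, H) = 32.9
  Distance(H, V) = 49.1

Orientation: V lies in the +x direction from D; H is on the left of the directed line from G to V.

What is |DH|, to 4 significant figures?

37.89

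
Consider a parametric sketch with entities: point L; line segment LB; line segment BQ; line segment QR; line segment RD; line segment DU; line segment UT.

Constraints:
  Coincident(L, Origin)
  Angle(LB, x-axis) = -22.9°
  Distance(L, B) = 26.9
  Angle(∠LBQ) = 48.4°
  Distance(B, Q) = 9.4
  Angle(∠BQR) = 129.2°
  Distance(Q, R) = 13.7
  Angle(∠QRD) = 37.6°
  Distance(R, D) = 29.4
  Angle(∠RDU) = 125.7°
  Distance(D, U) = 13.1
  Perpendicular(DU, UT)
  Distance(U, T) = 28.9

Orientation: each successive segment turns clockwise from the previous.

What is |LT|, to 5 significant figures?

39.947

L is at the origin; LB runs at -22.9° with length 26.9, so B = (24.780, -10.467). ∠LBQ = 48.4° gives BQ at -154.50° from the x-axis; with |BQ| = 9.4, Q = (16.296, -14.514). ∠BQR = 129.2° gives QR at 154.70° from the x-axis; with |QR| = 13.7, R = (3.9097, -8.6594). ∠QRD = 37.6° gives RD at 12.300° from the x-axis; with |RD| = 29.4, D = (32.635, -2.3963). ∠RDU = 125.7° gives DU at -42.000° from the x-axis; with |DU| = 13.1, U = (42.370, -11.162). DU is perpendicular to UT, so UT runs at -132.00°; with |UT| = 28.9, T = (23.032, -32.639). Then |LT| = |T − L| = 39.947.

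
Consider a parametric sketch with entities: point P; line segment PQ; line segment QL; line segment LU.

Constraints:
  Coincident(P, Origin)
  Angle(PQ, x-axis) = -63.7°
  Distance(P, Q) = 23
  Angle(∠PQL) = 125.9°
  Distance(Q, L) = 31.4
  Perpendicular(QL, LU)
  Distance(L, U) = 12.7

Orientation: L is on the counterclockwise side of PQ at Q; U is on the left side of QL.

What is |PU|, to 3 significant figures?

45.3

P is at the origin; PQ runs at -63.7° with length 23.0, so Q = 23.0·(cos -63.7°, sin -63.7°) = (10.2, -20.6). ∠PQL = 125.9°, so QL runs at -63.7° + (180° − 125.9°) = -9.60° from the x-axis; with |QL| = 31.4, L = Q + 31.4·(cos -9.60°, sin -9.60°) = (41.2, -25.9). The perpendicularity gives LU at right angles to QL; with |LU| = 12.7 on the left of QL, U = L + 12.7·(0.167, 0.986) = (43.3, -13.3). Then |PU| = |U − P| = 45.3.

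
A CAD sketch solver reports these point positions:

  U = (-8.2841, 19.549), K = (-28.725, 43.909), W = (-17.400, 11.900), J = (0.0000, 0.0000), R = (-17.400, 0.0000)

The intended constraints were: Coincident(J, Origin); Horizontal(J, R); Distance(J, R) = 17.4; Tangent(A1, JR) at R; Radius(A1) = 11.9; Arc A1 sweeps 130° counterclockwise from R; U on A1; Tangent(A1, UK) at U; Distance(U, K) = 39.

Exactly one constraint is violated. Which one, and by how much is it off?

Distance(U, K) = 39 — off by 7.20.

J = (0.00, 0.00) ✓; J.y = 0.00, R.y = 0.00 ✓; |JR| = 17.40 ✓; ∠(WR, RJ) = 90.00° ✓; |WR| = 11.90 ✓; bearing(W→U) − bearing(W→R) = 130.0° ✓; |WU| = 11.90 ✓; ∠(WU, UK) = 90.00° ✓; |UK| = 31.80 ✗.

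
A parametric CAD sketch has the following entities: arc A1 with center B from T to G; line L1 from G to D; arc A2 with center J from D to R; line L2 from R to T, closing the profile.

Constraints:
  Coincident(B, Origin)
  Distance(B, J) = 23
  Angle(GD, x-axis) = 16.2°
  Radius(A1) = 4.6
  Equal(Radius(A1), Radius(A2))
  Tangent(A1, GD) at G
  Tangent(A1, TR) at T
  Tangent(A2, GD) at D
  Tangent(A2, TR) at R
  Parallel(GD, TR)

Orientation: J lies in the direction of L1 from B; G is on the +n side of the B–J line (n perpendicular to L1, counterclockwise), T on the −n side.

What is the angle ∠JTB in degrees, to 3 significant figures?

78.7°

The slot axis is L1's direction at 16.2°, so u = (cos 16.2°, sin 16.2°) = (0.960, 0.279) and n = (−sin 16.2°, cos 16.2°) = (-0.279, 0.960). B is at the origin and J lies 23.0 along u from B, so J = 23.0·u = (22.1, 6.42). Tangency of A1 to both parallel lines with radius 4.6 puts G and T at B ± 4.6·n: G = (-1.28, 4.42), T = (1.28, -4.42). Then cos ∠JTB = TJ·TB / (|TJ||TB|), giving 78.7°.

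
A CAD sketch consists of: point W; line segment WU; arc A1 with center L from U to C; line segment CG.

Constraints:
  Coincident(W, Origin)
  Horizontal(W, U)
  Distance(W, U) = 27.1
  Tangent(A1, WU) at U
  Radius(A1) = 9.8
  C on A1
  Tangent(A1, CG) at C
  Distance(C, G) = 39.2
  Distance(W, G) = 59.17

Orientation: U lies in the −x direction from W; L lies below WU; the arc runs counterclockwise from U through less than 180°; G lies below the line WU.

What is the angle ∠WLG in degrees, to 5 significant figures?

116.47°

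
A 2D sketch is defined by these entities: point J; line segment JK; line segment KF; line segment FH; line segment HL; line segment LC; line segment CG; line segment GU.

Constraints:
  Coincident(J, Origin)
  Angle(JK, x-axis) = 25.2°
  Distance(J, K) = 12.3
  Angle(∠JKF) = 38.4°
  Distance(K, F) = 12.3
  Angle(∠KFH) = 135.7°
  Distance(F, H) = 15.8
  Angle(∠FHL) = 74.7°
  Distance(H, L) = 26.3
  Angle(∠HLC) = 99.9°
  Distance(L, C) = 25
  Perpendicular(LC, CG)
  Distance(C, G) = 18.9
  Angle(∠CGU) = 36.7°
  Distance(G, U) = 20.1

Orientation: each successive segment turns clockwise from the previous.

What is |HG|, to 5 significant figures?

30.342

J is at the origin; JK runs at 25.2° with length 12.3, so K = (11.129, 5.2371). ∠JKF = 38.4° gives KF at -116.40° from the x-axis; with |KF| = 12.3, F = (5.6604, -5.7802). ∠KFH = 135.7° gives FH at -160.70° from the x-axis; with |FH| = 15.8, H = (-9.2517, -11.002). ∠FHL = 74.7° gives HL at 94.000° from the x-axis; with |HL| = 26.3, L = (-11.086, 15.234). ∠HLC = 99.9° gives LC at 13.900° from the x-axis; with |LC| = 25.0, C = (13.182, 21.239). The perpendicularity gives CG at right angles to LC, so CG runs at -76.100°; with |CG| = 18.9, G = (17.722, 2.8928). Then |HG| = |G − H| = 30.342.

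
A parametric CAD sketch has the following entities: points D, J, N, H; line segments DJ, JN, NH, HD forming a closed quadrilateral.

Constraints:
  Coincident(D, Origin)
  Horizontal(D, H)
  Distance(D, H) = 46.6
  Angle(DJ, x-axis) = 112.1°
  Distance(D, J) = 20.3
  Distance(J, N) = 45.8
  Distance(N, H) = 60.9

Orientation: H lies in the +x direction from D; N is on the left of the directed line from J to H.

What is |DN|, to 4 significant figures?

58.67

Checks: |JN| = 45.80 ✓; |NH| = 60.90 ✓.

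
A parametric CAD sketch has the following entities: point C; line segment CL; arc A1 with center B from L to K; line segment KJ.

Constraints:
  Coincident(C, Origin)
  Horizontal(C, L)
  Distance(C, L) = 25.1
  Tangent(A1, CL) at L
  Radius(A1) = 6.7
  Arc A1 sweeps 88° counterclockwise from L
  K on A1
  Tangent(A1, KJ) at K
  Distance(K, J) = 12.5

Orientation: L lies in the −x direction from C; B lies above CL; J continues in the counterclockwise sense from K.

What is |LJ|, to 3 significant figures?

20.3

On A1, L sits at bearing -90° from B; an 88° counterclockwise sweep puts K at bearing -2°, so K = B + 6.7·(cos -2°, sin -2°) = (-18.4, 6.47). A1 meets KJ tangentially, so BK is at right angles to KJ, so KJ runs along (−sin -2°, cos -2°); with |KJ| = 12.5, J = (-18.0, 19.0). Then |LJ| = |J − L| = 20.3.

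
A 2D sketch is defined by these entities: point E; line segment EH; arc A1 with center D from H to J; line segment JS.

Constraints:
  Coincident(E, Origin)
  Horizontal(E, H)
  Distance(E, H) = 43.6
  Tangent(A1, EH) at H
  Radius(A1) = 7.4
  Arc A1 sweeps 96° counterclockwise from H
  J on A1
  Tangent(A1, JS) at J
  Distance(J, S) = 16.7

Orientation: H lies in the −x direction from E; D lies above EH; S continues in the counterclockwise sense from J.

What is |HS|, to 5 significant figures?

25.410

On A1, H sits at bearing -90° from D; a 96° counterclockwise sweep puts J at bearing 6°, so J = D + 7.4·(cos 6°, sin 6°) = (-36.241, 8.1735). A1 meets JS tangentially, so DJ is at right angles to JS, so JS runs along (−sin 6°, cos 6°); with |JS| = 16.7, S = (-37.986, 24.782). Then |HS| = |S − H| = 25.410.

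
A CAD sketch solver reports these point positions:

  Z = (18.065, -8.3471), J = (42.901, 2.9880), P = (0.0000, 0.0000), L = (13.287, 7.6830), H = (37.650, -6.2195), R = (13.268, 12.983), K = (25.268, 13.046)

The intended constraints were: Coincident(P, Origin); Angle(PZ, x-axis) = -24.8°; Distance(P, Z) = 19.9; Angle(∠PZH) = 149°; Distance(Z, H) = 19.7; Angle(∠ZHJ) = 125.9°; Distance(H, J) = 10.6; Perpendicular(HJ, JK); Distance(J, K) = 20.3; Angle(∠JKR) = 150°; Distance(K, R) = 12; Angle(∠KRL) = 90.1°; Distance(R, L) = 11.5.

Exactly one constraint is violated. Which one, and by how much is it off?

Distance(R, L) = 11.5 — off by 6.20.

P = (0.00, 0.00) ✓; PZ at -24.80° ✓; |PZ| = 19.90 ✓; ∠PZH = 149.0° ✓; |ZH| = 19.70 ✓; ∠ZHJ = 125.9° ✓; |HJ| = 10.60 ✓; ∠(HJ, JK) = 90.00° ✓; |JK| = 20.30 ✓; ∠JKR = 150.0° ✓; |KR| = 12.00 ✓; ∠KRL = 90.10° ✓; |RL| = 5.300 ✗.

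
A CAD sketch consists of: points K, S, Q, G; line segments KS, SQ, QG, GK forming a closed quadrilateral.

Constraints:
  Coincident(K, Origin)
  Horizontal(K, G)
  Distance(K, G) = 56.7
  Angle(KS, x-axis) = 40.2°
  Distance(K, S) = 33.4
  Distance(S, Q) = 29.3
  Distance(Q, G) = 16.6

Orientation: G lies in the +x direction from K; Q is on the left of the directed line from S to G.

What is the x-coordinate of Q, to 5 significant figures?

54.359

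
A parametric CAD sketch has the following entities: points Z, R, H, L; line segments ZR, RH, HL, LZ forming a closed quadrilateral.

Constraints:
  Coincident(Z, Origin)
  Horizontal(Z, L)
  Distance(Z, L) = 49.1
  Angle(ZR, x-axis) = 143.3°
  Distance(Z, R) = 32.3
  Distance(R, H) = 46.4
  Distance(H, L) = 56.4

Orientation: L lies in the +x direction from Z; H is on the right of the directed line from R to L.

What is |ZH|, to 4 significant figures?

21.39

Checks: Z.y = 0.00, L.y = 0.00 ✓; |RH| = 46.40 ✓; |HL| = 56.40 ✓.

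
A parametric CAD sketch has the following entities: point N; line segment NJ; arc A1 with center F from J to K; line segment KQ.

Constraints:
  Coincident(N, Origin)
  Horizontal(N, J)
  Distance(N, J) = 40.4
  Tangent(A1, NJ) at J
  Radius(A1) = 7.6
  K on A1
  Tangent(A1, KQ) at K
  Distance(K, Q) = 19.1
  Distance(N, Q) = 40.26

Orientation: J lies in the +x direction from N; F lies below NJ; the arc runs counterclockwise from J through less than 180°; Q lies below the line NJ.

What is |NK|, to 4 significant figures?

33.54

N is at the origin; NJ is horizontal with |NJ| = 40.4 and J on the +x side, so J = (40.40, 0.000). The tangent condition forces FJ to be normal to NJ, so F = J + (0, -7.6) = (40.40, -7.600). Since FK ⟂ KQ (tangency), |FQ| = √(7.6² + 19.1²) = 20.56 regardless of where K sits on A1. So Q lies on both circle(N, 40.26) and circle(F, 20.56); the below-NJ intersection is Q = (30.89, -25.82). K is the foot of the tangent from Q: K = (32.84, -6.823).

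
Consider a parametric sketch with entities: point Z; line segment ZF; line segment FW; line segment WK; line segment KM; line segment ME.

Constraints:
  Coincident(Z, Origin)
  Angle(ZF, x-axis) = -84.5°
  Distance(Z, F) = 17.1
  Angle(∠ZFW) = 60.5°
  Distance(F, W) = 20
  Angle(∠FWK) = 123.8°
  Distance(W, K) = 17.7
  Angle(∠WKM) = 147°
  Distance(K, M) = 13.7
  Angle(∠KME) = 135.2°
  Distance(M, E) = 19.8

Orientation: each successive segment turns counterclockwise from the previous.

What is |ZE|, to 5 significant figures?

28.859

∠WKM = 147.0° gives KM at 124.20° from the x-axis; with |KM| = 13.7, M = (9.9508, 23.477). ∠KME = 135.2° gives ME at 169.00° from the x-axis; with |ME| = 19.8, E = (-9.4854, 27.255). Then |ZE| = |E − Z| = 28.859.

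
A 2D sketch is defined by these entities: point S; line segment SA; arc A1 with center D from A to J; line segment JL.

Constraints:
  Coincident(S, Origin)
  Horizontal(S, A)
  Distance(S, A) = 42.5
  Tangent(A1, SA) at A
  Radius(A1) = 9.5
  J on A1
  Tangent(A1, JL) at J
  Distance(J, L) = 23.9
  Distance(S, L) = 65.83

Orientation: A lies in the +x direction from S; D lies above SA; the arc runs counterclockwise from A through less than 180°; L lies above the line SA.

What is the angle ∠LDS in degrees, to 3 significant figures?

142°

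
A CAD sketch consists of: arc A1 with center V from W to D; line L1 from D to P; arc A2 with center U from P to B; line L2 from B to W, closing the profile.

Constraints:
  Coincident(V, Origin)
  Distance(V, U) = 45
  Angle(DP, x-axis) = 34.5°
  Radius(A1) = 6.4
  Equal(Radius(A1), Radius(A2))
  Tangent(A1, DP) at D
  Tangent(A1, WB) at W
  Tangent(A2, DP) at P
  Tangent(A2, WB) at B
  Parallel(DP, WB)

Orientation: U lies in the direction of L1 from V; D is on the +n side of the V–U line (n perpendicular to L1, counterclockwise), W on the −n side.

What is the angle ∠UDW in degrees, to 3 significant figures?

81.9°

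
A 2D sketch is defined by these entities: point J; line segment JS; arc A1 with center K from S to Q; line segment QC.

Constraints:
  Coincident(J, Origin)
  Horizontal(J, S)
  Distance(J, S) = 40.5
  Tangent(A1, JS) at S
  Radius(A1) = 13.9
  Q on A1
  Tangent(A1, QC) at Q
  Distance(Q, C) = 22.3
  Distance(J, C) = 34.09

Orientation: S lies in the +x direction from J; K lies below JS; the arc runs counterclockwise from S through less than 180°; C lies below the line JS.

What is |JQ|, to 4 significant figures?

29.01

Checks: J = (0.00, 0.00) ✓; |KQ| = 13.90 ✓; ∠(KQ, QC) = 90.00° ✓; |QC| = 22.30 ✓; |JC| = 34.09 ✓.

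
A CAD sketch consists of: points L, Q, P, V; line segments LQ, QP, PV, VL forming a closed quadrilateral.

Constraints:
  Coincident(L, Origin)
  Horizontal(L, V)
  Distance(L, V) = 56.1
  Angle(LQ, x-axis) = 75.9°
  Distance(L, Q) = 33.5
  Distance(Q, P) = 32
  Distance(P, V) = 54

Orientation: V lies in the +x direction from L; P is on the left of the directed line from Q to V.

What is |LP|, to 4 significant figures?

60.89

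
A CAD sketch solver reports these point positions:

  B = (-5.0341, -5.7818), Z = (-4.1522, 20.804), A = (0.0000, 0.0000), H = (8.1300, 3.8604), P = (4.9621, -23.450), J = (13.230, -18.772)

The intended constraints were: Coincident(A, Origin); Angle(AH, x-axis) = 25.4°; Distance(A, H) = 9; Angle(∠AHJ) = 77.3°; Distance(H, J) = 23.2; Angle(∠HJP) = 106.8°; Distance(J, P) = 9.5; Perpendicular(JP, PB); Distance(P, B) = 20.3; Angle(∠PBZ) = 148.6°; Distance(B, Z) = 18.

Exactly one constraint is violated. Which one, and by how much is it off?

Distance(B, Z) = 18 — off by 8.60.

A = (0.00, 0.00) ✓; AH at 25.40° ✓; |AH| = 9.000 ✓; ∠AHJ = 77.30° ✓; |HJ| = 23.20 ✓; ∠HJP = 106.8° ✓; |JP| = 9.500 ✓; ∠(JP, PB) = 90.00° ✓; |PB| = 20.30 ✓; ∠PBZ = 148.6° ✓; |BZ| = 26.60 ✗.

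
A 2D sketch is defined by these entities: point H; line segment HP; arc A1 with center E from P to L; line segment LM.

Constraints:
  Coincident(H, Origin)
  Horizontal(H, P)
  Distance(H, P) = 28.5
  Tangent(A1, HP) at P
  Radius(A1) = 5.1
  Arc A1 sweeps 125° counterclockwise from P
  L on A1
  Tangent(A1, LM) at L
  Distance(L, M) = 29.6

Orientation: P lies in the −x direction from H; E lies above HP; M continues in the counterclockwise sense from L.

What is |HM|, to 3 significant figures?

52.4

H is at the origin; H and P share the same y with |HP| = 28.5 and P on the −x side, so P = (-28.5, 0.00). The tangent condition forces EP to be normal to HP, so E = P + (0, 5.1) = (-28.5, 5.10). On A1, P sits at bearing -90° from E; a 125° counterclockwise sweep puts L at bearing 35°, so L = E + 5.1·(cos 35°, sin 35°) = (-24.3, 8.03). A1 meets LM tangentially, so EL is at right angles to LM, so LM runs along (−sin 35°, cos 35°); with |LM| = 29.6, M = (-41.3, 32.3). Then |HM| = |M − H| = 52.4.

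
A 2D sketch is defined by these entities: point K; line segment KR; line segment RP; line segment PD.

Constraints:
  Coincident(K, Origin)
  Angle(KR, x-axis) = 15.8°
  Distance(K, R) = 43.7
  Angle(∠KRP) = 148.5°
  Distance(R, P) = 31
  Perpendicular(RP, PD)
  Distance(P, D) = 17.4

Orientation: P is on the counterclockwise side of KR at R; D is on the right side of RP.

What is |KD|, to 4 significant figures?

79.24

∠KRP = 148.5°, so RP runs at 15.8° + (180° − 148.5°) = 47.30° from the x-axis; with |RP| = 31.0, P = R + 31.0·(cos 47.30°, sin 47.30°) = (63.07, 34.68). RP is perpendicular to PD; with |PD| = 17.4 on the right of RP, D = P + 17.4·(0.7349, -0.6782) = (75.86, 22.88). Then |KD| = |D − K| = 79.24.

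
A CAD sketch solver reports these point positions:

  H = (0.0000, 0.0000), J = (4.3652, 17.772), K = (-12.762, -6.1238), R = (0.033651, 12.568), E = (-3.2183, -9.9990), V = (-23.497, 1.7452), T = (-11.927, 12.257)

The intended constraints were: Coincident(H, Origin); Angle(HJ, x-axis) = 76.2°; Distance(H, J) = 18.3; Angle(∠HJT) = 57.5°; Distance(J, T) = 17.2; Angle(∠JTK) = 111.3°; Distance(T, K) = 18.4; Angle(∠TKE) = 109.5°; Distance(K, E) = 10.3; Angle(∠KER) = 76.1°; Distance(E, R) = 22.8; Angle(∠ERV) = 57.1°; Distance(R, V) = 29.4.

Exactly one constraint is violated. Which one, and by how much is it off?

Distance(R, V) = 29.4 — off by 3.50.

H = (0.00, 0.00) ✓; HJ at 76.20° ✓; |HJ| = 18.30 ✓; ∠HJT = 57.50° ✓; |JT| = 17.20 ✓; ∠JTK = 111.3° ✓; |TK| = 18.40 ✓; ∠TKE = 109.5° ✓; |KE| = 10.30 ✓; ∠KER = 76.10° ✓; |ER| = 22.80 ✓; ∠ERV = 57.10° ✓; |RV| = 25.90 ✗.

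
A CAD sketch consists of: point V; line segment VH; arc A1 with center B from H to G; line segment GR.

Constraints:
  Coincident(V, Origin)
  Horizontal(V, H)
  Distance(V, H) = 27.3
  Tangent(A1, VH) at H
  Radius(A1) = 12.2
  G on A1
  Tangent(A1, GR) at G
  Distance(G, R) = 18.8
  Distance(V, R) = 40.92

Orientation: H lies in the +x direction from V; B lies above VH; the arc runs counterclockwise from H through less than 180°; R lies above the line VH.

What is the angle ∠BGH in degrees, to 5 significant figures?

22.456°

Checks: |BH| = 12.20 ✓; |BG| = 12.20 ✓; ∠(BG, GR) = 90.00° ✓; |GR| = 18.80 ✓; |VR| = 40.92 ✓.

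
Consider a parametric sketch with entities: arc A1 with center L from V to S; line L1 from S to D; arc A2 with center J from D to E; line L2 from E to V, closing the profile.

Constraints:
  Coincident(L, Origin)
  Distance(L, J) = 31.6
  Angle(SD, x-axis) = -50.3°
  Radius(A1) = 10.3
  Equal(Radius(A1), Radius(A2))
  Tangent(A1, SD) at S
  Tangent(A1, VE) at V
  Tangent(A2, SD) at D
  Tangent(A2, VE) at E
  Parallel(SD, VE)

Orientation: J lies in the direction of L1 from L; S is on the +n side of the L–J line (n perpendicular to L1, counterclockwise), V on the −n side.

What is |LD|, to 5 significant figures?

33.236

The slot axis is L1's direction at -50.3°, so u = (cos -50.3°, sin -50.3°) = (0.63877, -0.76940) and n = (−sin -50.3°, cos -50.3°) = (0.76940, 0.63877). L is at the origin and J lies 31.6 along u from L, so J = 31.6·u = (20.185, -24.313). Tangency of A1 to both parallel lines with radius 10.3 puts S and V at L ± 10.3·n: S = (7.9248, 6.5793), V = (-7.9248, -6.5793). Equal radii place D and E the same way about J: D = J + 10.3·n = (28.110, -17.734), E = J − 10.3·n = (12.260, -30.892). Then |LD| = |D − L| = 33.236.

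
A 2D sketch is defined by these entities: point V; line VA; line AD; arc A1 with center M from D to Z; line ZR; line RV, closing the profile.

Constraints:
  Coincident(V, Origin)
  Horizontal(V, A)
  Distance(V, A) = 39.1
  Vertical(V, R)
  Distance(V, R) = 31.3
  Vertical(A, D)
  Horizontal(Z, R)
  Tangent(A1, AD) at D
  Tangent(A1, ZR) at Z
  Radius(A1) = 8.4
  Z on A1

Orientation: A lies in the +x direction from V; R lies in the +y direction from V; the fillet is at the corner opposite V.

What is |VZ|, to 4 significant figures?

43.84

The virtual corner opposite V is at (39.10, 31.30). The tangent condition forces MD to be normal to AD and A1 meets ZR tangentially, so MZ is at right angles to ZR, with radius 8.4, so the center M sits 8.4 in from both sides at M = (30.70, 22.90). That places the tangent points at D = (39.10, 22.90) on AD and Z = (30.70, 31.30) on ZR. Then |VZ| = |Z − V| = 43.84.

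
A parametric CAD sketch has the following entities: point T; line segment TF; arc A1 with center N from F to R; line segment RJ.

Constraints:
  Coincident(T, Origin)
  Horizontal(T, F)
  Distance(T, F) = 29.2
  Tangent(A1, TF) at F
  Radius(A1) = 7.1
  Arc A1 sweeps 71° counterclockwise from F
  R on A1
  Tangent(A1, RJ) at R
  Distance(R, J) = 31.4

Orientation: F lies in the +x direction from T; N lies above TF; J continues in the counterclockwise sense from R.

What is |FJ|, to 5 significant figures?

38.413

On A1, F sits at bearing -90° from N; a 71° counterclockwise sweep puts R at bearing -19°, so R = N + 7.1·(cos -19°, sin -19°) = (35.913, 4.7885). A1 meets RJ tangentially, so NR is at right angles to RJ, so RJ runs along (−sin -19°, cos -19°); with |RJ| = 31.4, J = (46.136, 34.478). Then |FJ| = |J − F| = 38.413.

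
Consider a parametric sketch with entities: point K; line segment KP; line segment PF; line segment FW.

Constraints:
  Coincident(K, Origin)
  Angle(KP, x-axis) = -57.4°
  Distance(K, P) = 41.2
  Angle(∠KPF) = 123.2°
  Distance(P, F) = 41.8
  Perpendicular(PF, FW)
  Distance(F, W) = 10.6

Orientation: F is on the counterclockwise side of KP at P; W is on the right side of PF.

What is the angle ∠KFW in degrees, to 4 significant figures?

118.2°

K is at the origin; KP runs at -57.4° with length 41.2, so P = 41.2·(cos -57.4°, sin -57.4°) = (22.20, -34.71). ∠KPF = 123.2°, so PF runs at -57.4° + (180° − 123.2°) = -0.6000° from the x-axis; with |PF| = 41.8, F = P + 41.8·(cos -0.6000°, sin -0.6000°) = (64.00, -35.15). PF ⟂ FW; with |FW| = 10.6 on the right of PF, W = F + 10.6·(-0.01047, -0.9999) = (63.88, -45.75). Then cos ∠KFW = FK·FW / (|FK||FW|), giving 118.2°.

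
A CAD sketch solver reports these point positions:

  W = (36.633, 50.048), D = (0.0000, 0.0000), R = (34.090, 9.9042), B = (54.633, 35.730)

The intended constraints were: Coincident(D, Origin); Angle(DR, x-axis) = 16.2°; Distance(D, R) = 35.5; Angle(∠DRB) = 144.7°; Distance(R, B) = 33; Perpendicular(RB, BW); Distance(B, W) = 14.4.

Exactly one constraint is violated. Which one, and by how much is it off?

Distance(B, W) = 14.4 — off by 8.60.

D = (0.00, 0.00) ✓; DR at 16.20° ✓; |DR| = 35.50 ✓; ∠DRB = 144.7° ✓; |RB| = 33.00 ✓; ∠(RB, BW) = 90.00° ✓; |BW| = 23.00 ✗.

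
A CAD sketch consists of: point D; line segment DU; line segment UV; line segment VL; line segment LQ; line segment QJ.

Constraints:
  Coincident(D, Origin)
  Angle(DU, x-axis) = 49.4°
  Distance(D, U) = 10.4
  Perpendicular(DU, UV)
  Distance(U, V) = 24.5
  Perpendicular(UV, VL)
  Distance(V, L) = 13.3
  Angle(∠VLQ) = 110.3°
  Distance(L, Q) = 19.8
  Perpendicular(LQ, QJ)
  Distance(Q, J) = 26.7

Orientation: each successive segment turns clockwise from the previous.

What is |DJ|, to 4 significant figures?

15.63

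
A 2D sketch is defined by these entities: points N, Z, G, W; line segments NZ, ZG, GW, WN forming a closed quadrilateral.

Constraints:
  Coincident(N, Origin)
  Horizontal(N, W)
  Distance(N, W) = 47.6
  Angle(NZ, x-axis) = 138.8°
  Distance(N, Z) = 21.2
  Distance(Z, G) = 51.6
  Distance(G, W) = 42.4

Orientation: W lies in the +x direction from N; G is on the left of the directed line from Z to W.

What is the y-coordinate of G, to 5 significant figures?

38.353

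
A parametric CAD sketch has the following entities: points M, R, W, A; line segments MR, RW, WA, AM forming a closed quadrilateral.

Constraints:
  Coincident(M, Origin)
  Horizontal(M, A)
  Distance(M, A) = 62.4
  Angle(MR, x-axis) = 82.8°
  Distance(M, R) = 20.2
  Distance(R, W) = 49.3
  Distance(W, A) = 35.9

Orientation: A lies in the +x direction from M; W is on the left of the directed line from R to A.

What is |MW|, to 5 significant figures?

60.202

M is at the origin; M and A share the same y with |MA| = 62.4 and A in +x, so A = (62.4, 0). MR runs at 82.8° with |MR| = 20.2, so R = (2.5317, 20.041). W is determined by |RW| = 49.3 and |WA| = 35.9 together: it lies at the intersection of circle(R, 49.3) and circle(A, 35.9). With |RA| = 63.134, the foot of the radical line on RA is 40.609 from R and the perpendicular offset is √(49.3² − 40.609²) = 27.954. Taking the left-of-RA solution: W = (49.914, 33.659).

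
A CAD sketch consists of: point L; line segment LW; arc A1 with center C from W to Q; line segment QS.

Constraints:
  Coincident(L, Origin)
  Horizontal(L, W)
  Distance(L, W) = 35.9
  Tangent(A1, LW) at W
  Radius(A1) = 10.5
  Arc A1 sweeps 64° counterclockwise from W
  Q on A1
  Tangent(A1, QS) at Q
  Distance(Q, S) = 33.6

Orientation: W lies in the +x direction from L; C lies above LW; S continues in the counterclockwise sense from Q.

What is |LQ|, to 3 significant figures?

45.7

Since A1 is tangent to LW there, CW ⟂ LW, so C = W + (0, 10.5) = (35.9, 10.5). On A1, W sits at bearing -90° from C; a 64° counterclockwise sweep puts Q at bearing -26°, so Q = C + 10.5·(cos -26°, sin -26°) = (45.3, 5.90). Then |LQ| = |Q − L| = 45.7.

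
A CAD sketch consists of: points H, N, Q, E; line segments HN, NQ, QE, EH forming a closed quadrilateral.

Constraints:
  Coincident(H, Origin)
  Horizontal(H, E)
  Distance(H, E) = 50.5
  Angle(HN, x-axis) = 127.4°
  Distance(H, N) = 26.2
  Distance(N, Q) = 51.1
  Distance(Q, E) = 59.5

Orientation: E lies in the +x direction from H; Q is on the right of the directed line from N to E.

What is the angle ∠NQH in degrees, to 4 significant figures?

19.70°

Checks: |NQ| = 51.10 ✓; |QE| = 59.50 ✓.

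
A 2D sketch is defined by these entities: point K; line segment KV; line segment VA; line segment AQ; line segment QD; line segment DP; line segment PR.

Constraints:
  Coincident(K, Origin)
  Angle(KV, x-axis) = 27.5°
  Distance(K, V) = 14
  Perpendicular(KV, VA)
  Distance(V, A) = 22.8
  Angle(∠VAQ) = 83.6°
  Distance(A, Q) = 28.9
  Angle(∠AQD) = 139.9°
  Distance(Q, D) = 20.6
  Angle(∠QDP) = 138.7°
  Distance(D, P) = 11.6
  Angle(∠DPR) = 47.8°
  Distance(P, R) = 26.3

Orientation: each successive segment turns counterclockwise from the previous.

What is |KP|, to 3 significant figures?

30.2

∠AQD = 139.9° gives QD at -106° from the x-axis; with |QD| = 20.6, D = (-27.8, -9.23). ∠QDP = 138.7° gives DP at -64.7° from the x-axis; with |DP| = 11.6, P = (-22.8, -19.7). Then |KP| = |P − K| = 30.2.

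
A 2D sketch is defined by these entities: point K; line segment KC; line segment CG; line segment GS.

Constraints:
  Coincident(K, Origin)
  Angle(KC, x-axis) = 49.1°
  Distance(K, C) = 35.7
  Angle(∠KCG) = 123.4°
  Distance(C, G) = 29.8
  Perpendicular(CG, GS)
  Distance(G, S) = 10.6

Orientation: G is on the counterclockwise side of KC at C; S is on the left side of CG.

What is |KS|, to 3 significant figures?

53.1

K is at the origin; KC runs at 49.1° with length 35.7, so C = 35.7·(cos 49.1°, sin 49.1°) = (23.4, 27.0). ∠KCG = 123.4°, so CG runs at 49.1° + (180° − 123.4°) = 106° from the x-axis; with |CG| = 29.8, G = C + 29.8·(cos 106°, sin 106°) = (15.3, 55.7). CG is perpendicular to GS; with |GS| = 10.6 on the left of CG, S = G + 10.6·(-0.963, -0.271) = (5.11, 52.8). Then |KS| = |S − K| = 53.1.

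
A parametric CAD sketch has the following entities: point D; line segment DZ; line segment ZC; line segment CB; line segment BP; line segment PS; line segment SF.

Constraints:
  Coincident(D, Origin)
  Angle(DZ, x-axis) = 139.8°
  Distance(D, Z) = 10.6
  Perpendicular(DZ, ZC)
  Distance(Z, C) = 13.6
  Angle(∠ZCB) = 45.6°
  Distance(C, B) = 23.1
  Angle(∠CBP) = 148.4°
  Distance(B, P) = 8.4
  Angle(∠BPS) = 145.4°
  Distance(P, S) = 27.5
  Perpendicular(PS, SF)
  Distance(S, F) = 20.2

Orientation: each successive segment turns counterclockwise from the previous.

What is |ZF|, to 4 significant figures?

31.02

D is at the origin; DZ runs at 139.8° with length 10.6, so Z = (-8.096, 6.842). The perpendicularity gives ZC at right angles to DZ, so ZC runs at -130.2°; with |ZC| = 13.6, C = (-16.87, -3.546). ∠ZCB = 45.6° gives CB at 4.200° from the x-axis; with |CB| = 23.1, B = (6.164, -1.854). ∠CBP = 148.4° gives BP at 35.80° from the x-axis; with |BP| = 8.4, P = (12.98, 3.060). ∠BPS = 145.4° gives PS at 70.40° from the x-axis; with |PS| = 27.5, S = (22.20, 28.97). PS is perpendicular to SF, so SF runs at 160.4°; with |SF| = 20.2, F = (3.172, 35.74). Then |ZF| = |F − Z| = 31.02.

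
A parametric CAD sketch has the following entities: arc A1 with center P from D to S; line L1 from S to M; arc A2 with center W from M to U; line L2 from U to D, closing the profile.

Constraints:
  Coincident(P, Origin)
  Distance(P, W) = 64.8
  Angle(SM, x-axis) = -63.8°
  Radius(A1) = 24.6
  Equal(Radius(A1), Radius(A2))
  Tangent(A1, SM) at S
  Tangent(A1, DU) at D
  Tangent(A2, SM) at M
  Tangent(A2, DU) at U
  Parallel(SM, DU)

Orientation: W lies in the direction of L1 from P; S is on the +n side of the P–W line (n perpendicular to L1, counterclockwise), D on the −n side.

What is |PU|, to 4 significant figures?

69.31

The slot axis is L1's direction at -63.8°, so u = (cos -63.8°, sin -63.8°) = (0.4415, -0.8973) and n = (−sin -63.8°, cos -63.8°) = (0.8973, 0.4415). P is at the origin and W lies 64.8 along u from P, so W = 64.8·u = (28.61, -58.14). Tangency of A1 to both parallel lines with radius 24.6 puts S and D at P ± 24.6·n: S = (22.07, 10.86), D = (-22.07, -10.86). Equal radii place M and U the same way about W: M = W + 24.6·n = (50.68, -47.28), U = W − 24.6·n = (6.537, -69.00). Then |PU| = |U − P| = 69.31.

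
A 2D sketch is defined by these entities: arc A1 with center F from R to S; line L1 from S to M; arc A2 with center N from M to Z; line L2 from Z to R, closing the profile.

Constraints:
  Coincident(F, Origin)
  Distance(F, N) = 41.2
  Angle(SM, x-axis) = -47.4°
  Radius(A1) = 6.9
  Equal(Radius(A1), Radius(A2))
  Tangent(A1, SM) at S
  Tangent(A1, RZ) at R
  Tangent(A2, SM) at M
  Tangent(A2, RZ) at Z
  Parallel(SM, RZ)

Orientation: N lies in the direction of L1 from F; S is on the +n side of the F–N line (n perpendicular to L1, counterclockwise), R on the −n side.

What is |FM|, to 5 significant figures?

41.774

The slot axis is L1's direction at -47.4°, so u = (cos -47.4°, sin -47.4°) = (0.67688, -0.73610) and n = (−sin -47.4°, cos -47.4°) = (0.73610, 0.67688). F is at the origin and N lies 41.2 along u from F, so N = 41.2·u = (27.887, -30.327). Tangency of A1 to both parallel lines with radius 6.9 puts S and R at F ± 6.9·n: S = (5.0791, 4.6704), R = (-5.0791, -4.6704). Equal radii place M and Z the same way about N: M = N + 6.9·n = (32.966, -25.657), Z = N − 6.9·n = (22.808, -34.998). Then |FM| = |M − F| = 41.774.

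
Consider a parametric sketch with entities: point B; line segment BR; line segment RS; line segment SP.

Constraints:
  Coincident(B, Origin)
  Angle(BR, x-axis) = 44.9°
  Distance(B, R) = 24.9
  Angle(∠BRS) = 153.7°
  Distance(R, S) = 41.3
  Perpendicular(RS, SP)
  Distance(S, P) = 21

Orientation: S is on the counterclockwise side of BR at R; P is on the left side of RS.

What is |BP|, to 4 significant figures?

64.40

∠BRS = 153.7°, so RS runs at 44.9° + (180° − 153.7°) = 71.20° from the x-axis; with |RS| = 41.3, S = R + 41.3·(cos 71.20°, sin 71.20°) = (30.95, 56.67). The perpendicularity gives SP at right angles to RS; with |SP| = 21.0 on the left of RS, P = S + 21.0·(-0.9466, 0.3223) = (11.07, 63.44). Then |BP| = |P − B| = 64.40.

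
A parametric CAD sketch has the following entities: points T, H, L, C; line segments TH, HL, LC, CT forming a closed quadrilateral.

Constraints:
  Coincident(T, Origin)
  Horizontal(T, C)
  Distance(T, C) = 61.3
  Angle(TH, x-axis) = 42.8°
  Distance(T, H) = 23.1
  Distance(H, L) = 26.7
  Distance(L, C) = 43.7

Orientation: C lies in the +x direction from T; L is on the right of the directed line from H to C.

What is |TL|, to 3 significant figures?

21.9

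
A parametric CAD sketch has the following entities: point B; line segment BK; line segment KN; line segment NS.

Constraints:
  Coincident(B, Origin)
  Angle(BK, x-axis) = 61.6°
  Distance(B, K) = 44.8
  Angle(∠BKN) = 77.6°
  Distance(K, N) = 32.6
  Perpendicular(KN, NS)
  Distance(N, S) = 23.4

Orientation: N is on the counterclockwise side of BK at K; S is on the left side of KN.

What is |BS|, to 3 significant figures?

30.7

∠BKN = 77.6°, so KN runs at 61.6° + (180° − 77.6°) = 164° from the x-axis; with |KN| = 32.6, N = K + 32.6·(cos 164°, sin 164°) = (-10.0, 48.4). The perpendicularity gives NS at right angles to KN; with |NS| = 23.4 on the left of KN, S = N + 23.4·(-0.276, -0.961) = (-16.5, 25.9). Then |BS| = |S − B| = 30.7.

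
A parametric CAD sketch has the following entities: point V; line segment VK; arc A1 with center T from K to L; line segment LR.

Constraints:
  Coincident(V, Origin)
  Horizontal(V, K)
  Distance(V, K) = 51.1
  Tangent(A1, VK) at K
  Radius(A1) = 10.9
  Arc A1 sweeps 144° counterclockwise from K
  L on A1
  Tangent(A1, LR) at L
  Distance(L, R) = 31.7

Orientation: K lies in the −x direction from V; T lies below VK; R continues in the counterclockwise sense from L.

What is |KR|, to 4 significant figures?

42.91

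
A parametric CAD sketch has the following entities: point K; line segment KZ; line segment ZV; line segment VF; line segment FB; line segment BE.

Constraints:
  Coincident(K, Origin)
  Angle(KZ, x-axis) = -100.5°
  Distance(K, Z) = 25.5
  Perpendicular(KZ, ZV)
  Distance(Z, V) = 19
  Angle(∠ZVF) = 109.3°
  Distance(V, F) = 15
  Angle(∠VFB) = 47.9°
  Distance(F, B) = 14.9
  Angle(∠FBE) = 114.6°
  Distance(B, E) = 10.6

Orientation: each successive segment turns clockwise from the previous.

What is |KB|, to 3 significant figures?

19.9

K is at the origin; KZ runs at -100.5° with length 25.5, so Z = (-4.65, -25.1). KZ ⟂ ZV, so ZV runs at 170°; with |ZV| = 19.0, V = (-23.3, -21.6). ∠ZVF = 109.3° gives VF at 98.8° from the x-axis; with |VF| = 15.0, F = (-25.6, -6.79). ∠VFB = 47.9° gives FB at -33.3° from the x-axis; with |FB| = 14.9, B = (-13.2, -15.0). Then |KB| = |B − K| = 19.9.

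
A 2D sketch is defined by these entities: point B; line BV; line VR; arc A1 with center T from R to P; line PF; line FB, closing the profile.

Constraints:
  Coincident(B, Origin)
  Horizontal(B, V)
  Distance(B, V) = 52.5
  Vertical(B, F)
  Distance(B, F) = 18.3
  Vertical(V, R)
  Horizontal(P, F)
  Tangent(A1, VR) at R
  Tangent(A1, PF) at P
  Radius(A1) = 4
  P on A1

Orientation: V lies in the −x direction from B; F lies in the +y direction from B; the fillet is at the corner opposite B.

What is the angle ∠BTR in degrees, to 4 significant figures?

163.6°

B is at the origin; B and V share the same y with |BV| = 52.5 and V on the −x side, so V = (-52.50, 0.000). BF is vertical with |BF| = 18.3 and F on the +y side, so F = (0.000, 18.30). The virtual corner opposite B is at (-52.50, 18.30). The tangent condition forces TR to be normal to VR and since A1 is tangent to PF there, TP ⟂ PF, with radius 4.0, so the center T sits 4.0 in from both sides at T = (-48.50, 14.30). That places the tangent points at R = (-52.50, 14.30) on VR and P = (-48.50, 18.30) on PF. Then cos ∠BTR = TB·TR / (|TB||TR|), giving 163.6°.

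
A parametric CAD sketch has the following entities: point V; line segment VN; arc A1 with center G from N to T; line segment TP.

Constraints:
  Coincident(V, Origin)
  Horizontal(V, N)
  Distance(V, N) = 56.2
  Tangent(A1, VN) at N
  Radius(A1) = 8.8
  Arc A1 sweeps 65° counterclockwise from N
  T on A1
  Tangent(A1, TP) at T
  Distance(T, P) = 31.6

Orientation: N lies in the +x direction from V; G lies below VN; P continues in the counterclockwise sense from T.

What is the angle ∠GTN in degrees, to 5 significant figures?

57.500°

V is at the origin; V and N share the same y with |VN| = 56.2 and N on the +x side, so N = (56.200, 0.0000). Tangency of A1 to VN means the radius GN is perpendicular to VN, so G = N + (0, -8.8) = (56.200, -8.8000). On A1, N sits at bearing 90° from G; a 65° counterclockwise sweep puts T at bearing 155°, so T = G + 8.8·(cos 155°, sin 155°) = (48.224, -5.0810). Then cos ∠GTN = TG·TN / (|TG||TN|), giving 57.500°.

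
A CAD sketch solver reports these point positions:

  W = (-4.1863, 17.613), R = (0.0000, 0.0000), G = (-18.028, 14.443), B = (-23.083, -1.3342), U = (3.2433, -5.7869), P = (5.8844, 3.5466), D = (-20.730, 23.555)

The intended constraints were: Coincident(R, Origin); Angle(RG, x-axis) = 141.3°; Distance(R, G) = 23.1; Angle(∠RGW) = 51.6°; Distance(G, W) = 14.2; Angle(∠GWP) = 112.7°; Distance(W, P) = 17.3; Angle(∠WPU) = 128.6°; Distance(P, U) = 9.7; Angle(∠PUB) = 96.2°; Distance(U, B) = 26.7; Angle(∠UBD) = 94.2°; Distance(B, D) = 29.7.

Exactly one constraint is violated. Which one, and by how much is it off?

Distance(B, D) = 29.7 — off by 4.70.

R = (0.00, 0.00) ✓; RG at 141.3° ✓; |RG| = 23.10 ✓; ∠RGW = 51.60° ✓; |GW| = 14.20 ✓; ∠GWP = 112.7° ✓; |WP| = 17.30 ✓; ∠WPU = 128.6° ✓; |PU| = 9.700 ✓; ∠PUB = 96.20° ✓; |UB| = 26.70 ✓; ∠UBD = 94.20° ✓; |BD| = 25.00 ✗.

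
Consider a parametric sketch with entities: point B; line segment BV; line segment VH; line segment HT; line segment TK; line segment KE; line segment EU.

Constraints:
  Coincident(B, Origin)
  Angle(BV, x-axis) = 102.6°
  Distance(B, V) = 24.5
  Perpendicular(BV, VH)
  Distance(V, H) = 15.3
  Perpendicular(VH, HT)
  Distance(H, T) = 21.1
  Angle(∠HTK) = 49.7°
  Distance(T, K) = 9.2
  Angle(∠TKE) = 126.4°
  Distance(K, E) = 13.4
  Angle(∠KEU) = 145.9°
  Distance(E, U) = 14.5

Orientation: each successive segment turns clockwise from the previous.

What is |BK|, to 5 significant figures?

12.492

B is at the origin; BV runs at 102.6° with length 24.5, so V = (-5.3445, 23.910). BV ⟂ VH, so VH runs at 12.600°; with |VH| = 15.3, H = (9.5870, 27.248). The perpendicularity gives HT at right angles to VH, so HT runs at -77.400°; with |HT| = 21.1, T = (14.190, 6.6557). ∠HTK = 49.7° gives TK at 152.30° from the x-axis; with |TK| = 9.2, K = (6.0442, 10.932). Then |BK| = |K − B| = 12.492.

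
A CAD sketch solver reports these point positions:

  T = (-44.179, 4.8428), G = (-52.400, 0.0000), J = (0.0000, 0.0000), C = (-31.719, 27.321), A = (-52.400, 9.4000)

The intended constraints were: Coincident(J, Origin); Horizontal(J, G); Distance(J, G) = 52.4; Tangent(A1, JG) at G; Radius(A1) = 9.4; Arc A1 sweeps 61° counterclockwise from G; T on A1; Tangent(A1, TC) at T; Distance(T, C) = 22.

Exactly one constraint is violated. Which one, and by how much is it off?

Distance(T, C) = 22 — off by 3.70.

J = (0.00, 0.00) ✓; J.y = 0.00, G.y = 0.00 ✓; |JG| = 52.40 ✓; ∠(AG, GJ) = 90.00° ✓; |AG| = 9.400 ✓; bearing(A→T) − bearing(A→G) = 61.00° ✓; |AT| = 9.400 ✓; ∠(AT, TC) = 90.00° ✓; |TC| = 25.70 ✗.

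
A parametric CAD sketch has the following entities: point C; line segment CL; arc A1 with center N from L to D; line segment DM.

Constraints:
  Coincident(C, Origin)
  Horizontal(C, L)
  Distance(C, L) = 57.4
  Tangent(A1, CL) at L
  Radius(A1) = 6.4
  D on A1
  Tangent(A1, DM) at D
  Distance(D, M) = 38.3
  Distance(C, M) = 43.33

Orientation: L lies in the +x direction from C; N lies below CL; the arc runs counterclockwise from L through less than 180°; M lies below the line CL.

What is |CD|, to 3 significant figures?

52.4

C is at the origin; C and L share the same y with |CL| = 57.4 and L on the +x side, so L = (57.4, 0.00). Tangency of A1 to CL means the radius NL is perpendicular to CL, so N = L + (0, -6.4) = (57.4, -6.40). Since ND ⟂ DM (tangency), |NM| = √(6.4² + 38.3²) = 38.8 regardless of where D sits on A1. So M lies on both circle(C, 43.33) and circle(N, 38.8); the below-CL intersection is M = (28.7, -32.5). D is the foot of the tangent from M: D = (52.4, -2.44).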